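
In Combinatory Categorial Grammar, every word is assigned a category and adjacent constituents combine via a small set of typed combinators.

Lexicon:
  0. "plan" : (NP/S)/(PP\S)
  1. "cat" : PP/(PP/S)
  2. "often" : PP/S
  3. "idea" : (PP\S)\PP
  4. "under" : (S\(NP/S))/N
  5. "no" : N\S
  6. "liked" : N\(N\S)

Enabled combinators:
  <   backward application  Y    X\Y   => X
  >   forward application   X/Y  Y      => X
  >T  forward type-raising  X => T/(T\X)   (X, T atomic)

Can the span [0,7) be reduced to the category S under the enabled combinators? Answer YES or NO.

YES

[0,7] S   <
  [0,4] NP/S   >
    [0,1] "plan" : (NP/S)/(PP\S)
    [1,4] PP\S   <
      [1,3] PP   >
        [1,2] "cat" : PP/(PP/S)
        [2,3] "often" : PP/S
      [3,4] "idea" : (PP\S)\PP
  [4,7] S\(NP/S)   >
    [4,5] "under" : (S\(NP/S))/N
    [5,7] N   <
      [5,6] "no" : N\S
      [6,7] "liked" : N\(N\S)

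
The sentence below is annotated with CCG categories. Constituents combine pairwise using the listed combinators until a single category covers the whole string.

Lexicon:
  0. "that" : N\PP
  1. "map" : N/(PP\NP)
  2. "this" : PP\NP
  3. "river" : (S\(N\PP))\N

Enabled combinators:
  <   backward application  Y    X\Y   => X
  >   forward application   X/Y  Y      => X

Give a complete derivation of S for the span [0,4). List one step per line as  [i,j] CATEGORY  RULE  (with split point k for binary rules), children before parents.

[0,1] N\PP  lex  "that"
[1,2] N/(PP\NP)  lex  "map"
[2,3] PP\NP  lex  "this"
[1,3] N  >  k=2
[3,4] (S\(N\PP))\N  lex  "river"
[1,4] S\(N\PP)  <  k=3
[0,4] S  <  k=1

[0,4] S   <
  [0,1] "that" : N\PP
  [1,4] S\(N\PP)   <
    [1,3] N   >
      [1,2] "map" : N/(PP\NP)
      [2,3] "this" : PP\NP
    [3,4] "river" : (S\(N\PP))\N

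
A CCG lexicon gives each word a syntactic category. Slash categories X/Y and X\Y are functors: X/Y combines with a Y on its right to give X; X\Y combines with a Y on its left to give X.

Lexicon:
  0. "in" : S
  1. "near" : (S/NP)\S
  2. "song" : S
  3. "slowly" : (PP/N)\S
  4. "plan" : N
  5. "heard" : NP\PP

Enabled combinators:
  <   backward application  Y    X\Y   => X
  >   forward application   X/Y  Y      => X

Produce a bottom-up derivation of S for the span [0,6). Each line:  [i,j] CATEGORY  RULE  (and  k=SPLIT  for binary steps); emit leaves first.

[0,1] S  lex  "in"
[1,2] (S/NP)\S  lex  "near"
[0,2] S/NP  <  k=1
[2,3] S  lex  "song"
[3,4] (PP/N)\S  lex  "slowly"
[2,4] PP/N  <  k=3
[4,5] N  lex  "plan"
[2,5] PP  >  k=4
[5,6] NP\PP  lex  "heard"
[2,6] NP  <  k=5
[0,6] S  >  k=2

[0,6] S   >
  [0,2] S/NP   <
    [0,1] "in" : S
    [1,2] "near" : (S/NP)\S
  [2,6] NP   <
    [2,5] PP   >
      [2,4] PP/N   <
        [2,3] "song" : S
        [3,4] "slowly" : (PP/N)\S
      [4,5] "plan" : N
    [5,6] "heard" : NP\PP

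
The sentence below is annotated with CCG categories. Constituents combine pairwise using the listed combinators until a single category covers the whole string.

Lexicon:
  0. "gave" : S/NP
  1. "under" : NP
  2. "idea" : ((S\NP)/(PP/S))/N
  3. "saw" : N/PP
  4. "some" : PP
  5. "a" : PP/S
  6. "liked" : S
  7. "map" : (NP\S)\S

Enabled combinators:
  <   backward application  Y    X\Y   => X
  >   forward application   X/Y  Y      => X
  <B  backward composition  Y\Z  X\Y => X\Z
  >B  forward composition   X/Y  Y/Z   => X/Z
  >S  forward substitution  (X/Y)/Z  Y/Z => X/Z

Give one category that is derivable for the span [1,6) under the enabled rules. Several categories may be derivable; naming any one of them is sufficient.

[0,8] S   >
  [0,1] "gave" : S/NP
  [1,8] NP   <
    [1,6] S   <
      [1,2] "under" : NP
      [2,6] S\NP   >
        [2,5] (S\NP)/(PP/S)   >
          [2,3] "idea" : ((S\NP)/(PP/S))/N
          [3,5] N   >
            [3,4] "saw" : N/PP
            [4,5] "some" : PP
        [5,6] "a" : PP/S
    [6,8] NP\S   <
      [6,7] "liked" : S
      [7,8] "map" : (NP\S)\S

S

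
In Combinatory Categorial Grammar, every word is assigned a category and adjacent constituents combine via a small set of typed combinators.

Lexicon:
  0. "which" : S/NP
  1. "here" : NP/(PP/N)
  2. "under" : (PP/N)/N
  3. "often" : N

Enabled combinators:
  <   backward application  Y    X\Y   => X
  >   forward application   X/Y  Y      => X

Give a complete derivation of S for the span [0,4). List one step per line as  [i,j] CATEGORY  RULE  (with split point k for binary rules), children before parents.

[0,1] S/NP  lex  "which"
[1,2] NP/(PP/N)  lex  "here"
[2,3] (PP/N)/N  lex  "under"
[3,4] N  lex  "often"
[2,4] PP/N  >  k=3
[1,4] NP  >  k=2
[0,4] S  >  k=1

[0,4] S   >
  [0,1] "which" : S/NP
  [1,4] NP   >
    [1,2] "here" : NP/(PP/N)
    [2,4] PP/N   >
      [2,3] "under" : (PP/N)/N
      [3,4] "often" : N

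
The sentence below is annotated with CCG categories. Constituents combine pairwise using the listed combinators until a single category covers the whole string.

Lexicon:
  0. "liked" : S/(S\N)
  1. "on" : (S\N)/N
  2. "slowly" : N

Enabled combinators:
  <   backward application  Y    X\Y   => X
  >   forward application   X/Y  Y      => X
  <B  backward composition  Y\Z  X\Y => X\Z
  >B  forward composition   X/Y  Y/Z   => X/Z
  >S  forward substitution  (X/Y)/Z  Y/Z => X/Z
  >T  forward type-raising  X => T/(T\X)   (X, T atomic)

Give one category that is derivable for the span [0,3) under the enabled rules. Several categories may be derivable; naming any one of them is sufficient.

[0,3] S   >
  [0,1] "liked" : S/(S\N)
  [1,3] S\N   >
    [1,2] "on" : (S\N)/N
    [2,3] "slowly" : N

S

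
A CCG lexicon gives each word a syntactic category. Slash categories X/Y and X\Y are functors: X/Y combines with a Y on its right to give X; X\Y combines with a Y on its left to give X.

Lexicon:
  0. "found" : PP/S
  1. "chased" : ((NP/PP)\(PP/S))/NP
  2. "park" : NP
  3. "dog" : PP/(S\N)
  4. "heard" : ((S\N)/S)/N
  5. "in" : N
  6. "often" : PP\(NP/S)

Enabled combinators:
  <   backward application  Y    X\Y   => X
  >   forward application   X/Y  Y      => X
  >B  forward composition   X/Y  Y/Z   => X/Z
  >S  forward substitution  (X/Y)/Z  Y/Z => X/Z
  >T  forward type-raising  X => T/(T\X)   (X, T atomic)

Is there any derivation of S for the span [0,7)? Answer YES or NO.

NO

PP/S ((NP/PP)\(PP/S))/NP NP PP/(S\N) ((S\N)/S)/N N PP\(NP/S)
CKY chart[0,7] = {N/(N\PP), NP/(NP\PP), PP, PP/(PP\PP), S/(S\PP)}; S ∉ chart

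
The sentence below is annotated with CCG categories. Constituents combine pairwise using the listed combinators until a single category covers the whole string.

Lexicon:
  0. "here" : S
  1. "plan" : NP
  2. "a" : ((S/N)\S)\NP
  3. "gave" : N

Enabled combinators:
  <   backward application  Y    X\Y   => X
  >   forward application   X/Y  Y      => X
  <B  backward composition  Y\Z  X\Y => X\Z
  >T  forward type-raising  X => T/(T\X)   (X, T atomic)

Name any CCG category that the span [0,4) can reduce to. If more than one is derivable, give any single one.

S

[0,4] S   >
  [0,3] S/N   <
    [0,1] "here" : S
    [1,3] (S/N)\S   <
      [1,2] "plan" : NP
      [2,3] "a" : ((S/N)\S)\NP
  [3,4] "gave" : N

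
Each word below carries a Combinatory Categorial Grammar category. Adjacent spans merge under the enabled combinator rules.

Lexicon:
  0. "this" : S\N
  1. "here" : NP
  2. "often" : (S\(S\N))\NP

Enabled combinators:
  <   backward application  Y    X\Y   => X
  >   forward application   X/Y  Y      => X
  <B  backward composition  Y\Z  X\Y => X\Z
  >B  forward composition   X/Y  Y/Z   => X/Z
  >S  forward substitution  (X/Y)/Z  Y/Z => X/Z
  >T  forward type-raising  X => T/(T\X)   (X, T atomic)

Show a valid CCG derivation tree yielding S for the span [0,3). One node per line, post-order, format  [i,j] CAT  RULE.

[0,3] S   <
  [0,1] "this" : S\N
  [1,3] S\(S\N)   <
    [1,2] "here" : NP
    [2,3] "often" : (S\(S\N))\NP

[0,1] S\N  lex  "this"
[1,2] NP  lex  "here"
[2,3] (S\(S\N))\NP  lex  "often"
[1,3] S\(S\N)  <  k=2
[0,3] S  <  k=1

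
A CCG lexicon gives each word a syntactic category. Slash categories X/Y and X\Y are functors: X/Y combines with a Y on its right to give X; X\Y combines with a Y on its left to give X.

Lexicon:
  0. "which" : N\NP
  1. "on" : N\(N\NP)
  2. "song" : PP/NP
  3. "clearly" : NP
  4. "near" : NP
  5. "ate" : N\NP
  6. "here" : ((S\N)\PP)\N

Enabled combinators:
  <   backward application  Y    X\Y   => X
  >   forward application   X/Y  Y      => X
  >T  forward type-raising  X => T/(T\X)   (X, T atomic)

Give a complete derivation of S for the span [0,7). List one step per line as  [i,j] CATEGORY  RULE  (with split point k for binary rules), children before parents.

[0,1] N\NP  lex  "which"
[1,2] N\(N\NP)  lex  "on"
[0,2] N  <  k=1
[2,3] PP/NP  lex  "song"
[3,4] NP  lex  "clearly"
[2,4] PP  >  k=3
[4,5] NP  lex  "near"
[5,6] N\NP  lex  "ate"
[4,6] N  <  k=5
[6,7] ((S\N)\PP)\N  lex  "here"
[4,7] (S\N)\PP  <  k=6
[2,7] S\N  <  k=4
[0,7] S  <  k=2

[0,7] S   <
  [0,2] N   <
    [0,1] "which" : N\NP
    [1,2] "on" : N\(N\NP)
  [2,7] S\N   <
    [2,4] PP   >
      [2,3] "song" : PP/NP
      [3,4] "clearly" : NP
    [4,7] (S\N)\PP   <
      [4,6] N   <
        [4,5] "near" : NP
        [5,6] "ate" : N\NP
      [6,7] "here" : ((S\N)\PP)\N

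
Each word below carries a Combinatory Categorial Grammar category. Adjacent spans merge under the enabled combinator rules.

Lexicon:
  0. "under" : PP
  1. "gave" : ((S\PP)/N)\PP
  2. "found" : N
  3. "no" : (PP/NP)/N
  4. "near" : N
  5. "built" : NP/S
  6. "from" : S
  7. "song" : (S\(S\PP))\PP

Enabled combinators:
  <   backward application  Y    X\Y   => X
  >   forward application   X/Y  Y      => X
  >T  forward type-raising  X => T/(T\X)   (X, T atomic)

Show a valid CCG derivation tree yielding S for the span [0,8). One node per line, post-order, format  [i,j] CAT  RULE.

[0,1] PP  lex  "under"
[1,2] ((S\PP)/N)\PP  lex  "gave"
[0,2] (S\PP)/N  <  k=1
[2,3] N  lex  "found"
[0,3] S\PP  >  k=2
[3,4] (PP/NP)/N  lex  "no"
[4,5] N  lex  "near"
[3,5] PP/NP  >  k=4
[5,6] NP/S  lex  "built"
[6,7] S  lex  "from"
[5,7] NP  >  k=6
[3,7] PP  >  k=5
[7,8] (S\(S\PP))\PP  lex  "song"
[3,8] S\(S\PP)  <  k=7
[0,8] S  <  k=3

[0,8] S   <
  [0,3] S\PP   >
    [0,2] (S\PP)/N   <
      [0,1] "under" : PP
      [1,2] "gave" : ((S\PP)/N)\PP
    [2,3] "found" : N
  [3,8] S\(S\PP)   <
    [3,7] PP   >
      [3,5] PP/NP   >
        [3,4] "no" : (PP/NP)/N
        [4,5] "near" : N
      [5,7] NP   >
        [5,6] "built" : NP/S
        [6,7] "from" : S
    [7,8] "song" : (S\(S\PP))\PP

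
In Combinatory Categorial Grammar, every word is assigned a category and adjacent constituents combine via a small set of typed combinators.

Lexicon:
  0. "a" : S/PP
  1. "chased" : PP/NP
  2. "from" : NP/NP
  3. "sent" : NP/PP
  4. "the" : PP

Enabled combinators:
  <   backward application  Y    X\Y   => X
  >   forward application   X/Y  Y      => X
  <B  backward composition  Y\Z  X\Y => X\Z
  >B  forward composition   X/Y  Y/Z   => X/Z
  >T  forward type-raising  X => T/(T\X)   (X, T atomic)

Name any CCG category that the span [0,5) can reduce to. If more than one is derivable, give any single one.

[0,5] S   >
  [0,4] S/PP   >B
    [0,3] S/NP   >B
      [0,1] "a" : S/PP
      [1,3] PP/NP   >B
        [1,2] "chased" : PP/NP
        [2,3] "from" : NP/NP
    [3,4] "sent" : NP/PP
  [4,5] "the" : PP

S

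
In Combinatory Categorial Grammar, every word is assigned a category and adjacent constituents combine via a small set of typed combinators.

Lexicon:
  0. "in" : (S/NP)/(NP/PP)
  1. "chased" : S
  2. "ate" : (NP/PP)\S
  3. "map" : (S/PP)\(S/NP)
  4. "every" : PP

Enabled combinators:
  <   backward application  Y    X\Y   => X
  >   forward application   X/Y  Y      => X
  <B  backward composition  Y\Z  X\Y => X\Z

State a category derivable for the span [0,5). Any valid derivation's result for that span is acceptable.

S

[0,5] S   >
  [0,4] S/PP   <
    [0,3] S/NP   >
      [0,1] "in" : (S/NP)/(NP/PP)
      [1,3] NP/PP   <
        [1,2] "chased" : S
        [2,3] "ate" : (NP/PP)\S
    [3,4] "map" : (S/PP)\(S/NP)
  [4,5] "every" : PP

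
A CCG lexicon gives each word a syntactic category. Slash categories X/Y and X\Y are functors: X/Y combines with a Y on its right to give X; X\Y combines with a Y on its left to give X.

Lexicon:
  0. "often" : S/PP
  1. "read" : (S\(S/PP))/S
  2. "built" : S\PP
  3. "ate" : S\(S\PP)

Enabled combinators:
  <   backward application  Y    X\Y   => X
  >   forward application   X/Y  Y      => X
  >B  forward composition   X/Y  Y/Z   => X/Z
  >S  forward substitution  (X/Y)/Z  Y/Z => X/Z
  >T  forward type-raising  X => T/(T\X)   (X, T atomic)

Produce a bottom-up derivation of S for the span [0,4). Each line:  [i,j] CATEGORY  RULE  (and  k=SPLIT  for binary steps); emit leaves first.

[0,4] S   <
  [0,1] "often" : S/PP
  [1,4] S\(S/PP)   >
    [1,2] "read" : (S\(S/PP))/S
    [2,4] S   <
      [2,3] "built" : S\PP
      [3,4] "ate" : S\(S\PP)

[0,1] S/PP  lex  "often"
[1,2] (S\(S/PP))/S  lex  "read"
[2,3] S\PP  lex  "built"
[3,4] S\(S\PP)  lex  "ate"
[2,4] S  <  k=3
[1,4] S\(S/PP)  >  k=2
[0,4] S  <  k=1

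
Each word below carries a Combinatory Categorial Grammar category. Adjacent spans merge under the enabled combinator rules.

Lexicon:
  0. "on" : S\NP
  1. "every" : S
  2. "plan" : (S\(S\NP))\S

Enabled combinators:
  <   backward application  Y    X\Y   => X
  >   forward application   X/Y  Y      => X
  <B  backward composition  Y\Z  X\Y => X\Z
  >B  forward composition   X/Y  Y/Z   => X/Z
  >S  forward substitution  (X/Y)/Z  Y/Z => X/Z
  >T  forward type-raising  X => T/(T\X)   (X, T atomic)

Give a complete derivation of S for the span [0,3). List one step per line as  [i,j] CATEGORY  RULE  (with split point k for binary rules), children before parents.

[0,3] S   <
  [0,1] "on" : S\NP
  [1,3] S\(S\NP)   <
    [1,2] "every" : S
    [2,3] "plan" : (S\(S\NP))\S

[0,1] S\NP  lex  "on"
[1,2] S  lex  "every"
[2,3] (S\(S\NP))\S  lex  "plan"
[1,3] S\(S\NP)  <  k=2
[0,3] S  <  k=1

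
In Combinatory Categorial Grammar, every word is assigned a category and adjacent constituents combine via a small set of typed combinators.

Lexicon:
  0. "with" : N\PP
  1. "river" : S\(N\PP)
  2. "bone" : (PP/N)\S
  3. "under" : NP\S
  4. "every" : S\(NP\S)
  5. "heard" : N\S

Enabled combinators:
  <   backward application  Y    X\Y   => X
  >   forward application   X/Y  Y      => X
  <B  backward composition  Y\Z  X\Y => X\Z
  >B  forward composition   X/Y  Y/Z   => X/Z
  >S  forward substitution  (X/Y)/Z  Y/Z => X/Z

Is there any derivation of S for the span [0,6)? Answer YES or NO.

N\PP S\(N\PP) (PP/N)\S NP\S S\(NP\S) N\S
CKY chart[0,6] = {PP}; S ∉ chart

NO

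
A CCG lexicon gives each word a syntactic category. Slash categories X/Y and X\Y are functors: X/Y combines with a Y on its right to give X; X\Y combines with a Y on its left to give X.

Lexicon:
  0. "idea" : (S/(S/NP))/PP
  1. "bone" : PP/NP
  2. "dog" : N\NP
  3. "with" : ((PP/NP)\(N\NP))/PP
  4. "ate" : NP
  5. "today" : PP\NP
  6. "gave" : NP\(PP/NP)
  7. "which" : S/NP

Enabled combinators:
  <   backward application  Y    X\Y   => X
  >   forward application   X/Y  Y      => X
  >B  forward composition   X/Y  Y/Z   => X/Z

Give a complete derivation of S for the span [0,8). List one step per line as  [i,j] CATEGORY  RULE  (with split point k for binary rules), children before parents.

[0,8] S   >
  [0,7] S/(S/NP)   >
    [0,1] "idea" : (S/(S/NP))/PP
    [1,7] PP   >
      [1,2] "bone" : PP/NP
      [2,7] NP   <
        [2,6] PP/NP   <
          [2,3] "dog" : N\NP
          [3,6] (PP/NP)\(N\NP)   >
            [3,4] "with" : ((PP/NP)\(N\NP))/PP
            [4,6] PP   <
              [4,5] "ate" : NP
              [5,6] "today" : PP\NP
        [6,7] "gave" : NP\(PP/NP)
  [7,8] "which" : S/NP

[0,1] (S/(S/NP))/PP  lex  "idea"
[1,2] PP/NP  lex  "bone"
[2,3] N\NP  lex  "dog"
[3,4] ((PP/NP)\(N\NP))/PP  lex  "with"
[4,5] NP  lex  "ate"
[5,6] PP\NP  lex  "today"
[4,6] PP  <  k=5
[3,6] (PP/NP)\(N\NP)  >  k=4
[2,6] PP/NP  <  k=3
[6,7] NP\(PP/NP)  lex  "gave"
[2,7] NP  <  k=6
[1,7] PP  >  k=2
[0,7] S/(S/NP)  >  k=1
[7,8] S/NP  lex  "which"
[0,8] S  >  k=7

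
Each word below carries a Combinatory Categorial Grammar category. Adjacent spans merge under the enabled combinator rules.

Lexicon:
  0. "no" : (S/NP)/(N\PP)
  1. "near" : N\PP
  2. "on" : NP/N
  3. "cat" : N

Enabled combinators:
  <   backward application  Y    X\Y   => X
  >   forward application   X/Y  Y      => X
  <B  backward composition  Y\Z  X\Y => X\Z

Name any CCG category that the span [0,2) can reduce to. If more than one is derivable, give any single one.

[0,4] S   >
  [0,2] S/NP   >
    [0,1] "no" : (S/NP)/(N\PP)
    [1,2] "near" : N\PP
  [2,4] NP   >
    [2,3] "on" : NP/N
    [3,4] "cat" : N

S/NP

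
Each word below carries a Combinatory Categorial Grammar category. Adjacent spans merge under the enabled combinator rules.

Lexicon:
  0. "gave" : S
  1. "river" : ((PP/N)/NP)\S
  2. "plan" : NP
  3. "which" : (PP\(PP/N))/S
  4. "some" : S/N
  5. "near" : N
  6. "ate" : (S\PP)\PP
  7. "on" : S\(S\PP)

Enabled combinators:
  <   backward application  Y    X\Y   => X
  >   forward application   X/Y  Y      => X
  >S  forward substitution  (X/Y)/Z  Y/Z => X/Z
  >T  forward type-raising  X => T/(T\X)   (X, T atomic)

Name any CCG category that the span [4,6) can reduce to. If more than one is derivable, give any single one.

[0,8] S   <
  [0,7] S\PP   <
    [0,6] PP   <
      [0,3] PP/N   >
        [0,2] (PP/N)/NP   <
          [0,1] "gave" : S
          [1,2] "river" : ((PP/N)/NP)\S
        [2,3] "plan" : NP
      [3,6] PP\(PP/N)   >
        [3,4] "which" : (PP\(PP/N))/S
        [4,6] S   >
          [4,5] "some" : S/N
          [5,6] "near" : N
    [6,7] "ate" : (S\PP)\PP
  [7,8] "on" : S\(S\PP)

S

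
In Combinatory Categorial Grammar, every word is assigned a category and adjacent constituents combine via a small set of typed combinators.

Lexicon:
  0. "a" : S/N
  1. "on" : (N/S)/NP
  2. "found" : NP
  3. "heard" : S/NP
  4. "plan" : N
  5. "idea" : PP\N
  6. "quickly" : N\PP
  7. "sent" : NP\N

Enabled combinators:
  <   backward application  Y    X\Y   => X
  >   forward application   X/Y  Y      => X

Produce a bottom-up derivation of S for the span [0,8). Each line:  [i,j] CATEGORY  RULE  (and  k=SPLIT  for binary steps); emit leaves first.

[0,8] S   >
  [0,1] "a" : S/N
  [1,8] N   >
    [1,3] N/S   >
      [1,2] "on" : (N/S)/NP
      [2,3] "found" : NP
    [3,8] S   >
      [3,4] "heard" : S/NP
      [4,8] NP   <
        [4,7] N   <
          [4,6] PP   <
            [4,5] "plan" : N
            [5,6] "idea" : PP\N
          [6,7] "quickly" : N\PP
        [7,8] "sent" : NP\N

[0,1] S/N  lex  "a"
[1,2] (N/S)/NP  lex  "on"
[2,3] NP  lex  "found"
[1,3] N/S  >  k=2
[3,4] S/NP  lex  "heard"
[4,5] N  lex  "plan"
[5,6] PP\N  lex  "idea"
[4,6] PP  <  k=5
[6,7] N\PP  lex  "quickly"
[4,7] N  <  k=6
[7,8] NP\N  lex  "sent"
[4,8] NP  <  k=7
[3,8] S  >  k=4
[1,8] N  >  k=3
[0,8] S  >  k=1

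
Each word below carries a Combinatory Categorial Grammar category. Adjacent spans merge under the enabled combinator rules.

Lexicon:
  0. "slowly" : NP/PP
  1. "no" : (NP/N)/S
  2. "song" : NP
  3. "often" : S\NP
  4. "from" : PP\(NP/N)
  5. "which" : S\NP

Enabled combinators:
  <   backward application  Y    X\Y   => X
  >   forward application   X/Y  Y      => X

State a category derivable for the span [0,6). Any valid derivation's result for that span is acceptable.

S

[0,6] S   <
  [0,5] NP   >
    [0,1] "slowly" : NP/PP
    [1,5] PP   <
      [1,4] NP/N   >
        [1,2] "no" : (NP/N)/S
        [2,4] S   <
          [2,3] "song" : NP
          [3,4] "often" : S\NP
      [4,5] "from" : PP\(NP/N)
  [5,6] "which" : S\NP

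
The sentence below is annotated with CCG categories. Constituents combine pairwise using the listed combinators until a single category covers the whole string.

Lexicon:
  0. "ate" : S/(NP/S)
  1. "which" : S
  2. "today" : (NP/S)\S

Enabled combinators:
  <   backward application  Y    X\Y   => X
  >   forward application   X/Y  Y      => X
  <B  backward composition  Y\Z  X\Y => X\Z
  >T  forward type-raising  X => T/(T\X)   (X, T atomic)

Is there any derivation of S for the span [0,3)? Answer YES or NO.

YES

[0,3] S   >
  [0,1] "ate" : S/(NP/S)
  [1,3] NP/S   <
    [1,2] "which" : S
    [2,3] "today" : (NP/S)\S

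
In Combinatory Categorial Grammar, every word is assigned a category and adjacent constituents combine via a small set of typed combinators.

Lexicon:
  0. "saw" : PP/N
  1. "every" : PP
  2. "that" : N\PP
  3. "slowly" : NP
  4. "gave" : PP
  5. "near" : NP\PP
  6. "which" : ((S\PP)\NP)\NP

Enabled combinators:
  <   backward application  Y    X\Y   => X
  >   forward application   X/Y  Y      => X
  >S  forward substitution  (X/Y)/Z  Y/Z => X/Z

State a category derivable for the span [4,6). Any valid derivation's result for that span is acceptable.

NP

[0,7] S   <
  [0,3] PP   >
    [0,1] "saw" : PP/N
    [1,3] N   <
      [1,2] "every" : PP
      [2,3] "that" : N\PP
  [3,7] S\PP   <
    [3,4] "slowly" : NP
    [4,7] (S\PP)\NP   <
      [4,6] NP   <
        [4,5] "gave" : PP
        [5,6] "near" : NP\PP
      [6,7] "which" : ((S\PP)\NP)\NP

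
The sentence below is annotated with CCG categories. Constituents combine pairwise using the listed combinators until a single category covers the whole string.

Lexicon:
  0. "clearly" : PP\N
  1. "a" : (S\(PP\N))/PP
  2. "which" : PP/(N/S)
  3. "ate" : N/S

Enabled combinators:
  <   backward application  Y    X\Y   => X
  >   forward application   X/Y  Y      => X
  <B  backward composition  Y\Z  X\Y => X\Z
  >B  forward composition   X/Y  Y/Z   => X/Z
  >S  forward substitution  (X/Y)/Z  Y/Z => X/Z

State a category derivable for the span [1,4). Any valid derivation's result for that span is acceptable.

[0,4] S   <
  [0,1] "clearly" : PP\N
  [1,4] S\(PP\N)   >
    [1,2] "a" : (S\(PP\N))/PP
    [2,4] PP   >
      [2,3] "which" : PP/(N/S)
      [3,4] "ate" : N/S

S\(PP\N)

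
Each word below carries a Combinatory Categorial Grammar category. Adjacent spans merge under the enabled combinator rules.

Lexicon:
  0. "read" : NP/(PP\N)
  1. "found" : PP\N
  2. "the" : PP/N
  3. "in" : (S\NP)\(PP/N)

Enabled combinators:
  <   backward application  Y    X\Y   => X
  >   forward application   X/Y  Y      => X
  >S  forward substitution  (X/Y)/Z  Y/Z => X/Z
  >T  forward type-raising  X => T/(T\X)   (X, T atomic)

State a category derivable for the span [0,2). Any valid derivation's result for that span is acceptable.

[0,4] S   <
  [0,2] NP   >
    [0,1] "read" : NP/(PP\N)
    [1,2] "found" : PP\N
  [2,4] S\NP   <
    [2,3] "the" : PP/N
    [3,4] "in" : (S\NP)\(PP/N)

NP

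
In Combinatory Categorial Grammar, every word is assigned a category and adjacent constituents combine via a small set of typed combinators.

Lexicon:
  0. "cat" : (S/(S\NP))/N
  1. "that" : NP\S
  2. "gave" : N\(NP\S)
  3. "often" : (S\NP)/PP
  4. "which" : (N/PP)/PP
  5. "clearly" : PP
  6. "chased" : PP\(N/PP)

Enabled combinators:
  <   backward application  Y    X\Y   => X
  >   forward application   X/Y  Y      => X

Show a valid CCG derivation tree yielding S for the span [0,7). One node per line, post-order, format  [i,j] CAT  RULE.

[0,1] (S/(S\NP))/N  lex  "cat"
[1,2] NP\S  lex  "that"
[2,3] N\(NP\S)  lex  "gave"
[1,3] N  <  k=2
[0,3] S/(S\NP)  >  k=1
[3,4] (S\NP)/PP  lex  "often"
[4,5] (N/PP)/PP  lex  "which"
[5,6] PP  lex  "clearly"
[4,6] N/PP  >  k=5
[6,7] PP\(N/PP)  lex  "chased"
[4,7] PP  <  k=6
[3,7] S\NP  >  k=4
[0,7] S  >  k=3

[0,7] S   >
  [0,3] S/(S\NP)   >
    [0,1] "cat" : (S/(S\NP))/N
    [1,3] N   <
      [1,2] "that" : NP\S
      [2,3] "gave" : N\(NP\S)
  [3,7] S\NP   >
    [3,4] "often" : (S\NP)/PP
    [4,7] PP   <
      [4,6] N/PP   >
        [4,5] "which" : (N/PP)/PP
        [5,6] "clearly" : PP
      [6,7] "chased" : PP\(N/PP)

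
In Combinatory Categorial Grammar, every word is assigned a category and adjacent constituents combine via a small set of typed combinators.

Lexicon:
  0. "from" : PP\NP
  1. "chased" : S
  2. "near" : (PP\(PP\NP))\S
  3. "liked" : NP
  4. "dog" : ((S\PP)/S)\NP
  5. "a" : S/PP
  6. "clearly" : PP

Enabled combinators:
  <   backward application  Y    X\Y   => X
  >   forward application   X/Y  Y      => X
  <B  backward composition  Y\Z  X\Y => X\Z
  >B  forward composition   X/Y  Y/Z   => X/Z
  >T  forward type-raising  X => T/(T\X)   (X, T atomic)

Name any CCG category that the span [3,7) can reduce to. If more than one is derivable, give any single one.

S\PP

[0,7] S   <
  [0,3] PP   <
    [0,1] "from" : PP\NP
    [1,3] PP\(PP\NP)   <
      [1,2] "chased" : S
      [2,3] "near" : (PP\(PP\NP))\S
  [3,7] S\PP   >
    [3,5] (S\PP)/S   <
      [3,4] "liked" : NP
      [4,5] "dog" : ((S\PP)/S)\NP
    [5,7] S   >
      [5,6] "a" : S/PP
      [6,7] "clearly" : PP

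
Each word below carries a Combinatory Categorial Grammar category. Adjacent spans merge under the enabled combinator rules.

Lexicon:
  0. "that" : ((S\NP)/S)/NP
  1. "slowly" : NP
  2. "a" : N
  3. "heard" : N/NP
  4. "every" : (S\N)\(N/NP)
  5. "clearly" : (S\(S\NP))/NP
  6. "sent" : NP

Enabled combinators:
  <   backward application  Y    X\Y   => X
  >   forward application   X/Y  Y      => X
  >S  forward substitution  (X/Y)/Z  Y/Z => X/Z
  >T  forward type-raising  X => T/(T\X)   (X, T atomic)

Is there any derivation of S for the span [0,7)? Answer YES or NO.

YES

[0,7] S   <
  [0,5] S\NP   >
    [0,2] (S\NP)/S   >
      [0,1] "that" : ((S\NP)/S)/NP
      [1,2] "slowly" : NP
    [2,5] S   >
      [2,3] S/(S\N)   >T
        [2,3] "a" : N
      [3,5] S\N   <
        [3,4] "heard" : N/NP
        [4,5] "every" : (S\N)\(N/NP)
  [5,7] S\(S\NP)   >
    [5,6] "clearly" : (S\(S\NP))/NP
    [6,7] "sent" : NP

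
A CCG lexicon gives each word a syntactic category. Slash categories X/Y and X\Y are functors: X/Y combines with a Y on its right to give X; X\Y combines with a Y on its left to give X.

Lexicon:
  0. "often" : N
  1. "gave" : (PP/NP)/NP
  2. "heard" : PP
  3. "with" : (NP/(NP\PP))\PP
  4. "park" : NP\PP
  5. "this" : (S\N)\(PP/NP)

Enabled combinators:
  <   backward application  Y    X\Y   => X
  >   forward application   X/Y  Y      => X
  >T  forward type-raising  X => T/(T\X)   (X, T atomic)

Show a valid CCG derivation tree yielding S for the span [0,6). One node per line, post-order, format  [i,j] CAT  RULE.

[0,1] N  lex  "often"
[0,1] S/(S\N)  >T
[1,2] (PP/NP)/NP  lex  "gave"
[2,3] PP  lex  "heard"
[3,4] (NP/(NP\PP))\PP  lex  "with"
[2,4] NP/(NP\PP)  <  k=3
[4,5] NP\PP  lex  "park"
[2,5] NP  >  k=4
[1,5] PP/NP  >  k=2
[5,6] (S\N)\(PP/NP)  lex  "this"
[1,6] S\N  <  k=5
[0,6] S  >  k=1

[0,6] S   >
  [0,1] S/(S\N)   >T
    [0,1] "often" : N
  [1,6] S\N   <
    [1,5] PP/NP   >
      [1,2] "gave" : (PP/NP)/NP
      [2,5] NP   >
        [2,4] NP/(NP\PP)   <
          [2,3] "heard" : PP
          [3,4] "with" : (NP/(NP\PP))\PP
        [4,5] "park" : NP\PP
    [5,6] "this" : (S\N)\(PP/NP)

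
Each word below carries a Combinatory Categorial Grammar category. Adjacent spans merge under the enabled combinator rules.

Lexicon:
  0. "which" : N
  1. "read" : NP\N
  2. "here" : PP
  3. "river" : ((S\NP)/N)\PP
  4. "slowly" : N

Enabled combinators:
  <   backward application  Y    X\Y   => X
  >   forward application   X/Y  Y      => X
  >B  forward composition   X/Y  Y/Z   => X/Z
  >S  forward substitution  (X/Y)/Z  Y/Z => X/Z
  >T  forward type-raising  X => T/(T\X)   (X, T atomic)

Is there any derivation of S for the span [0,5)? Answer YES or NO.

YES

[0,5] S   <
  [0,2] NP   >
    [0,1] NP/(NP\N)   >T
      [0,1] "which" : N
    [1,2] "read" : NP\N
  [2,5] S\NP   >
    [2,4] (S\NP)/N   <
      [2,3] "here" : PP
      [3,4] "river" : ((S\NP)/N)\PP
    [4,5] "slowly" : N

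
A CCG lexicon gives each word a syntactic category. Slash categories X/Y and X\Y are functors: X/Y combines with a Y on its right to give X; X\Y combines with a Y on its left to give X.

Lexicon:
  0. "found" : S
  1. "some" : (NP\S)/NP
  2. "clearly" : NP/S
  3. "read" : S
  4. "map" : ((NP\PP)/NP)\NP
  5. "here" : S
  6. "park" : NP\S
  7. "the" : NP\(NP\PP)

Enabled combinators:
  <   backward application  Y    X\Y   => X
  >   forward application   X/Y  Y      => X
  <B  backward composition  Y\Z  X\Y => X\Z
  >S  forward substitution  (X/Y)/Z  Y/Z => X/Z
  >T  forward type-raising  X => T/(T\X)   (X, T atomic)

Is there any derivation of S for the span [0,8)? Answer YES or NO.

NO

S (NP\S)/NP NP/S S ((NP\PP)/NP)\NP S NP\S NP\(NP\PP)
CKY chart[0,8] = {N/(N\NP), NP, NP/(NP\NP), PP/(PP\NP), S/(S\NP)}; S ∉ chart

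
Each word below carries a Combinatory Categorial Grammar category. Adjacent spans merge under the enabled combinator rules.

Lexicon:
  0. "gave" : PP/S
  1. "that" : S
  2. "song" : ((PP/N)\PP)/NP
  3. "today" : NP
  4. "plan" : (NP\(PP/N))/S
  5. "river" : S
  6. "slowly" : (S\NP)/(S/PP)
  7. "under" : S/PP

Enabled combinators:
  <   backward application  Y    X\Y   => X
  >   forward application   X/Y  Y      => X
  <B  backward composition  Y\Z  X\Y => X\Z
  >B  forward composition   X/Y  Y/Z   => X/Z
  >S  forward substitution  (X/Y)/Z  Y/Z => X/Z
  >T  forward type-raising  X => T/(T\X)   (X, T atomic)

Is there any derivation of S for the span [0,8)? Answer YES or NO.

[0,8] S   <
  [0,6] NP   <
    [0,2] PP   >
      [0,1] "gave" : PP/S
      [1,2] "that" : S
    [2,6] NP\PP   <B
      [2,4] (PP/N)\PP   >
        [2,3] "song" : ((PP/N)\PP)/NP
        [3,4] "today" : NP
      [4,6] NP\(PP/N)   >
        [4,5] "plan" : (NP\(PP/N))/S
        [5,6] "river" : S
  [6,8] S\NP   >
    [6,7] "slowly" : (S\NP)/(S/PP)
    [7,8] "under" : S/PP

YES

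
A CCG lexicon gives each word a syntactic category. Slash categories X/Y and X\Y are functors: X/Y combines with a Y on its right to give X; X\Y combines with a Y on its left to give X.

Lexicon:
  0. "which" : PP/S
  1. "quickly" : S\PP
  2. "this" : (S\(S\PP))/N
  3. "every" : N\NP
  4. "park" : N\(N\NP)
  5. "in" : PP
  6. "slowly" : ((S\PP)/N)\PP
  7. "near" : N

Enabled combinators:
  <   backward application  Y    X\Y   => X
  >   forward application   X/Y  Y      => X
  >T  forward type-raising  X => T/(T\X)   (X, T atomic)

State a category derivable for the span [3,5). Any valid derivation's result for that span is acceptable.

N

[0,8] S   <
  [0,5] PP   >
    [0,1] "which" : PP/S
    [1,5] S   <
      [1,2] "quickly" : S\PP
      [2,5] S\(S\PP)   >
        [2,3] "this" : (S\(S\PP))/N
        [3,5] N   <
          [3,4] "every" : N\NP
          [4,5] "park" : N\(N\NP)
  [5,8] S\PP   >
    [5,7] (S\PP)/N   <
      [5,6] "in" : PP
      [6,7] "slowly" : ((S\PP)/N)\PP
    [7,8] "near" : N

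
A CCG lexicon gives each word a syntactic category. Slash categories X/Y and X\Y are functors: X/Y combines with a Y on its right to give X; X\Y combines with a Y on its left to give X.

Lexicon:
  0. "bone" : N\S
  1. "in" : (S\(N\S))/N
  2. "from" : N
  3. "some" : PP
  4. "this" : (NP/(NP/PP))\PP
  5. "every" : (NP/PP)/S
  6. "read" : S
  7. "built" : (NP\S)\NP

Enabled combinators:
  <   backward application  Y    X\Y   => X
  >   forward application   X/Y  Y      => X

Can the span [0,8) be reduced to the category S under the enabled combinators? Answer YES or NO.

N\S (S\(N\S))/N N PP (NP/(NP/PP))\PP (NP/PP)/S S (NP\S)\NP
CKY chart[0,8] = {NP}; S ∉ chart

NO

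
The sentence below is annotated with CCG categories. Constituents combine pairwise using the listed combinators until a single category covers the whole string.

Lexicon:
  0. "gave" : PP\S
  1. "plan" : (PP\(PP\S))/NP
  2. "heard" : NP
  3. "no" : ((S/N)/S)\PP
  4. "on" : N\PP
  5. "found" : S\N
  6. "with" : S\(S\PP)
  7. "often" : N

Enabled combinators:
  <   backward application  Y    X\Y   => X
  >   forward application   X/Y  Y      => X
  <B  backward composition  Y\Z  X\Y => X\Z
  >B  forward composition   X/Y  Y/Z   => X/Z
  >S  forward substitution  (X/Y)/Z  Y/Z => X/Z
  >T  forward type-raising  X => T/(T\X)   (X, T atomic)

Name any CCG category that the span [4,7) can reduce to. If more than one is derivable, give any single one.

S

[0,8] S   >
  [0,7] S/N   >
    [0,4] (S/N)/S   <
      [0,3] PP   <
        [0,1] "gave" : PP\S
        [1,3] PP\(PP\S)   >
          [1,2] "plan" : (PP\(PP\S))/NP
          [2,3] "heard" : NP
      [3,4] "no" : ((S/N)/S)\PP
    [4,7] S   <
      [4,6] S\PP   <B
        [4,5] "on" : N\PP
        [5,6] "found" : S\N
      [6,7] "with" : S\(S\PP)
  [7,8] "often" : N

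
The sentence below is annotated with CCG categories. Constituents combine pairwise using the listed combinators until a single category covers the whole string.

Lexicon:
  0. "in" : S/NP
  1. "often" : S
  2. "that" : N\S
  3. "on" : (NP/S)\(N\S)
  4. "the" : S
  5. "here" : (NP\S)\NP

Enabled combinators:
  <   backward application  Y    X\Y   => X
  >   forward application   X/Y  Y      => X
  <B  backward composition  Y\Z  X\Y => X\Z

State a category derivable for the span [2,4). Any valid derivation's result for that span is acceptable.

[0,6] S   >
  [0,1] "in" : S/NP
  [1,6] NP   <
    [1,2] "often" : S
    [2,6] NP\S   <
      [2,5] NP   >
        [2,4] NP/S   <
          [2,3] "that" : N\S
          [3,4] "on" : (NP/S)\(N\S)
        [4,5] "the" : S
      [5,6] "here" : (NP\S)\NP

NP/S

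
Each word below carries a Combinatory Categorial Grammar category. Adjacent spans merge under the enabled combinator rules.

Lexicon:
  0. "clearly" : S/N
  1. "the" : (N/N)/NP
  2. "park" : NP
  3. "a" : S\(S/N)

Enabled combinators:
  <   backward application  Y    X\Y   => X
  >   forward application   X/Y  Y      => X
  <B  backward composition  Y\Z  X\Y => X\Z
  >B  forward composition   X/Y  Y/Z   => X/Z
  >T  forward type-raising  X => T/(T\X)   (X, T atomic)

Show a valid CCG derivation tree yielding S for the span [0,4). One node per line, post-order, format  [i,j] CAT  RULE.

[0,4] S   <
  [0,3] S/N   >B
    [0,1] "clearly" : S/N
    [1,3] N/N   >
      [1,2] "the" : (N/N)/NP
      [2,3] "park" : NP
  [3,4] "a" : S\(S/N)

[0,1] S/N  lex  "clearly"
[1,2] (N/N)/NP  lex  "the"
[2,3] NP  lex  "park"
[1,3] N/N  >  k=2
[0,3] S/N  >B  k=1
[3,4] S\(S/N)  lex  "a"
[0,4] S  <  k=3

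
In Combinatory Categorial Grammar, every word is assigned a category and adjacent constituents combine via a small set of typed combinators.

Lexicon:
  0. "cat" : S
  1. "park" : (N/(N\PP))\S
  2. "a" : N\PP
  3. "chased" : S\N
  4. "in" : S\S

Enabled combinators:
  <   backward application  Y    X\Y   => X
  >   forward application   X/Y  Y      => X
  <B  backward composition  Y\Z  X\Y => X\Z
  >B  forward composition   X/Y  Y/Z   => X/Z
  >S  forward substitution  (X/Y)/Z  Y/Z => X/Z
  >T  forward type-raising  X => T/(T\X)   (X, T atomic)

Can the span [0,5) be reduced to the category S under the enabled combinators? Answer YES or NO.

[0,5] S   <
  [0,3] N   >
    [0,2] N/(N\PP)   <
      [0,1] "cat" : S
      [1,2] "park" : (N/(N\PP))\S
    [2,3] "a" : N\PP
  [3,5] S\N   <B
    [3,4] "chased" : S\N
    [4,5] "in" : S\S

YES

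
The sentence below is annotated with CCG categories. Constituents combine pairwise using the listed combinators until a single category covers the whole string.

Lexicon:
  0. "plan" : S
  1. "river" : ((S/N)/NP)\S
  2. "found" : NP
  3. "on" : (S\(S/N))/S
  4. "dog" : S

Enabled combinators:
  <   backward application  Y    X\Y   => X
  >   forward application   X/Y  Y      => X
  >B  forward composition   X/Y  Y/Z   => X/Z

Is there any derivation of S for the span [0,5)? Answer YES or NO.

[0,5] S   <
  [0,3] S/N   >
    [0,2] (S/N)/NP   <
      [0,1] "plan" : S
      [1,2] "river" : ((S/N)/NP)\S
    [2,3] "found" : NP
  [3,5] S\(S/N)   >
    [3,4] "on" : (S\(S/N))/S
    [4,5] "dog" : S

YES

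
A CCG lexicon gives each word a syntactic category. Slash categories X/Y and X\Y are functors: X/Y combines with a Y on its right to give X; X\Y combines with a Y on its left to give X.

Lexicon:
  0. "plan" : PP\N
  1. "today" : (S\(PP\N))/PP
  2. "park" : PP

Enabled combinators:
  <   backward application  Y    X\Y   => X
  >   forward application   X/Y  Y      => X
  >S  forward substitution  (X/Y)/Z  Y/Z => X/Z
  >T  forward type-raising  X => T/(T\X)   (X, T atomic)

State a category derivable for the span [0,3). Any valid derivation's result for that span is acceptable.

S

[0,3] S   <
  [0,1] "plan" : PP\N
  [1,3] S\(PP\N)   >
    [1,2] "today" : (S\(PP\N))/PP
    [2,3] "park" : PP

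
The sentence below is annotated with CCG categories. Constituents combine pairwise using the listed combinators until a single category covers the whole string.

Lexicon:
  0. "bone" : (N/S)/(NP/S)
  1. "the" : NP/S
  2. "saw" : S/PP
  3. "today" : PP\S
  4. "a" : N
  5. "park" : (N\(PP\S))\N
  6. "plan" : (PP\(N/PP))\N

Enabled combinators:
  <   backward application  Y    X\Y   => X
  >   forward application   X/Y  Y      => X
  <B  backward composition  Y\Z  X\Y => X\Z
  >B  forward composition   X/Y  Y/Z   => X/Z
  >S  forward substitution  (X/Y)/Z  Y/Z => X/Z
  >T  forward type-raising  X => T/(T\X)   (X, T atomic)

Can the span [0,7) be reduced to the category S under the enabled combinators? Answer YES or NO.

NO

(N/S)/(NP/S) NP/S S/PP PP\S N (N\(PP\S))\N (PP\(N/PP))\N
CKY chart[0,7] = {N/(N\PP), NP/(NP\PP), PP, PP/(PP\PP), S/(S\PP)}; S ∉ chart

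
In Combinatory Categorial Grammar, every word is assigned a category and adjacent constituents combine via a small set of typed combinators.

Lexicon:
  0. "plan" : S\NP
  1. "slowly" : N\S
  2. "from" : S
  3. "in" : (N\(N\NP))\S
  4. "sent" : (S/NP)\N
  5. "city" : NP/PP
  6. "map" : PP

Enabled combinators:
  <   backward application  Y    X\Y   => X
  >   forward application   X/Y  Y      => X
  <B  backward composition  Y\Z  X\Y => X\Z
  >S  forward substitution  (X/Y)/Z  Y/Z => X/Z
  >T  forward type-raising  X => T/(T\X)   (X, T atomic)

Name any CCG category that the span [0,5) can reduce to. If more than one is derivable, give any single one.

S/NP

[0,7] S   >
  [0,5] S/NP   <
    [0,4] N   <
      [0,2] N\NP   <B
        [0,1] "plan" : S\NP
        [1,2] "slowly" : N\S
      [2,4] N\(N\NP)   <
        [2,3] "from" : S
        [3,4] "in" : (N\(N\NP))\S
    [4,5] "sent" : (S/NP)\N
  [5,7] NP   >
    [5,6] "city" : NP/PP
    [6,7] "map" : PP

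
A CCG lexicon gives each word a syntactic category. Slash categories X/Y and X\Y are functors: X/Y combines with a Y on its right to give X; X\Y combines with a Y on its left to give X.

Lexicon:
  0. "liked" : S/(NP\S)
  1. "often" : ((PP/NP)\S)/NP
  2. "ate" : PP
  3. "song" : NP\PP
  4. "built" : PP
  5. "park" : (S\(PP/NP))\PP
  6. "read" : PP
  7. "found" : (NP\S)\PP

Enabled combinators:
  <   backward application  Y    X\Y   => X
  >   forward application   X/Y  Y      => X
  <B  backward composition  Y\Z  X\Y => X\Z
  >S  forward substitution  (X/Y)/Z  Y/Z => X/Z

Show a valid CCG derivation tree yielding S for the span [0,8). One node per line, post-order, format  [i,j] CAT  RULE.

[0,1] S/(NP\S)  lex  "liked"
[1,2] ((PP/NP)\S)/NP  lex  "often"
[2,3] PP  lex  "ate"
[3,4] NP\PP  lex  "song"
[2,4] NP  <  k=3
[1,4] (PP/NP)\S  >  k=2
[4,5] PP  lex  "built"
[5,6] (S\(PP/NP))\PP  lex  "park"
[4,6] S\(PP/NP)  <  k=5
[1,6] S\S  <B  k=4
[6,7] PP  lex  "read"
[7,8] (NP\S)\PP  lex  "found"
[6,8] NP\S  <  k=7
[1,8] NP\S  <B  k=6
[0,8] S  >  k=1

[0,8] S   >
  [0,1] "liked" : S/(NP\S)
  [1,8] NP\S   <B
    [1,6] S\S   <B
      [1,4] (PP/NP)\S   >
        [1,2] "often" : ((PP/NP)\S)/NP
        [2,4] NP   <
          [2,3] "ate" : PP
          [3,4] "song" : NP\PP
      [4,6] S\(PP/NP)   <
        [4,5] "built" : PP
        [5,6] "park" : (S\(PP/NP))\PP
    [6,8] NP\S   <
      [6,7] "read" : PP
      [7,8] "found" : (NP\S)\PP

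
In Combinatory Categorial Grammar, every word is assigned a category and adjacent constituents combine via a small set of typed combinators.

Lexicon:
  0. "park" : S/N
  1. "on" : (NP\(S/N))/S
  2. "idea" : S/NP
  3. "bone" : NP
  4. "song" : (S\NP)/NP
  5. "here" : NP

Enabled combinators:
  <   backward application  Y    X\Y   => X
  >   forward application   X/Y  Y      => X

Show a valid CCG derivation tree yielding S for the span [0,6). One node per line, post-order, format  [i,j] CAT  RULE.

[0,6] S   <
  [0,4] NP   <
    [0,1] "park" : S/N
    [1,4] NP\(S/N)   >
      [1,2] "on" : (NP\(S/N))/S
      [2,4] S   >
        [2,3] "idea" : S/NP
        [3,4] "bone" : NP
  [4,6] S\NP   >
    [4,5] "song" : (S\NP)/NP
    [5,6] "here" : NP

[0,1] S/N  lex  "park"
[1,2] (NP\(S/N))/S  lex  "on"
[2,3] S/NP  lex  "idea"
[3,4] NP  lex  "bone"
[2,4] S  >  k=3
[1,4] NP\(S/N)  >  k=2
[0,4] NP  <  k=1
[4,5] (S\NP)/NP  lex  "song"
[5,6] NP  lex  "here"
[4,6] S\NP  >  k=5
[0,6] S  <  k=4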